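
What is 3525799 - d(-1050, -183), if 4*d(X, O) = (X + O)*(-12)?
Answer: 3522100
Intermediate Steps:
d(X, O) = -3*O - 3*X (d(X, O) = ((X + O)*(-12))/4 = ((O + X)*(-12))/4 = (-12*O - 12*X)/4 = -3*O - 3*X)
3525799 - d(-1050, -183) = 3525799 - (-3*(-183) - 3*(-1050)) = 3525799 - (549 + 3150) = 3525799 - 1*3699 = 3525799 - 3699 = 3522100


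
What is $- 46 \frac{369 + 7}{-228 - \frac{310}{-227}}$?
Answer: $\frac{1963096}{25723} \approx 76.317$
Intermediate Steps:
$- 46 \frac{369 + 7}{-228 - \frac{310}{-227}} = - 46 \frac{376}{-228 - - \frac{310}{227}} = - 46 \frac{376}{-228 + \frac{310}{227}} = - 46 \frac{376}{- \frac{51446}{227}} = - 46 \cdot 376 \left(- \frac{227}{51446}\right) = \left(-46\right) \left(- \frac{42676}{25723}\right) = \frac{1963096}{25723}$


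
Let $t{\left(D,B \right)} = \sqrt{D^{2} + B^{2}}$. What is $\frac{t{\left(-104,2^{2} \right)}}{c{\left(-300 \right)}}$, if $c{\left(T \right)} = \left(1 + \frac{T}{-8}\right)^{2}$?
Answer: $\frac{16 \sqrt{677}}{5929} \approx 0.070215$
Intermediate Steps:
$c{\left(T \right)} = \left(1 - \frac{T}{8}\right)^{2}$ ($c{\left(T \right)} = \left(1 + T \left(- \frac{1}{8}\right)\right)^{2} = \left(1 - \frac{T}{8}\right)^{2}$)
$t{\left(D,B \right)} = \sqrt{B^{2} + D^{2}}$
$\frac{t{\left(-104,2^{2} \right)}}{c{\left(-300 \right)}} = \frac{\sqrt{\left(2^{2}\right)^{2} + \left(-104\right)^{2}}}{\frac{1}{64} \left(-8 - 300\right)^{2}} = \frac{\sqrt{4^{2} + 10816}}{\frac{1}{64} \left(-308\right)^{2}} = \frac{\sqrt{16 + 10816}}{\frac{1}{64} \cdot 94864} = \frac{\sqrt{10832}}{\frac{5929}{4}} = 4 \sqrt{677} \cdot \frac{4}{5929} = \frac{16 \sqrt{677}}{5929}$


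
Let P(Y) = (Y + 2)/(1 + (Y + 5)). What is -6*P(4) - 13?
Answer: -83/5 ≈ -16.600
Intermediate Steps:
P(Y) = (2 + Y)/(6 + Y) (P(Y) = (2 + Y)/(1 + (5 + Y)) = (2 + Y)/(6 + Y))
-6*P(4) - 13 = -6*(2 + 4)/(6 + 4) - 13 = -6*6/10 - 13 = -3*6/5 - 13 = -6*3/5 - 13 = -18/5 - 13 = -83/5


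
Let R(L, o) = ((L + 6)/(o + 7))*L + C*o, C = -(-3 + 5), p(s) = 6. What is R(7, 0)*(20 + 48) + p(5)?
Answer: 890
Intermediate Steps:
C = -2 (C = -1*2 = -2)
R(L, o) = -2*o + L*(6 + L)/(7 + o) (R(L, o) = ((L + 6)/(o + 7))*L - 2*o = ((6 + L)/(7 + o))*L - 2*o = L*(6 + L)/(7 + o) - 2*o = -2*o + L*(6 + L)/(7 + o))
R(7, 0)*(20 + 48) + p(5) = ((7**2 - 14*0 - 2*0**2 + 6*7)/(7 + 0))*(20 + 48) + 6 = ((49 + 0 - 2*0 + 42)/7)*68 + 6 = ((49 + 0 + 0 + 42)/7)*68 + 6 = ((1/7)*91)*68 + 6 = 13*68 + 6 = 884 + 6 = 890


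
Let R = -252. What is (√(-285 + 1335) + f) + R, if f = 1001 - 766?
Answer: -17 + 5*√42 ≈ 15.404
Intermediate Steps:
f = 235
(√(-285 + 1335) + f) + R = (√(-285 + 1335) + 235) - 252 = (√1050 + 235) - 252 = (5*√42 + 235) - 252 = (235 + 5*√42) - 252 = -17 + 5*√42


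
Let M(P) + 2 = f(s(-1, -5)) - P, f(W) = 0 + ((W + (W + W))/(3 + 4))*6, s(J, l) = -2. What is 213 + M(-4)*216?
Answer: -3261/7 ≈ -465.86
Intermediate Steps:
f(W) = 18*W/7 (f(W) = 0 + ((W + 2*W)/7)*6 = 0 + ((3*W)*(⅐))*6 = 0 + (3*W/7)*6 = 0 + 18*W/7 = 18*W/7)
M(P) = -50/7 - P (M(P) = -2 + ((18/7)*(-2) - P) = -2 + (-36/7 - P) = -50/7 - P)
213 + M(-4)*216 = 213 + (-50/7 - 1*(-4))*216 = 213 + (-50/7 + 4)*216 = 213 - 22/7*216 = 213 - 4752/7 = -3261/7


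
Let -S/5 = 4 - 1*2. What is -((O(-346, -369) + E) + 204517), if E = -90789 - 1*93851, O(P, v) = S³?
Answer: -18877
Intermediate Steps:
S = -10 (S = -5*(4 - 1*2) = -5*(4 - 2) = -5*2 = -10)
O(P, v) = -1000 (O(P, v) = (-10)³ = -1000)
E = -184640 (E = -90789 - 93851 = -184640)
-((O(-346, -369) + E) + 204517) = -((-1000 - 184640) + 204517) = -(-185640 + 204517) = -1*18877 = -18877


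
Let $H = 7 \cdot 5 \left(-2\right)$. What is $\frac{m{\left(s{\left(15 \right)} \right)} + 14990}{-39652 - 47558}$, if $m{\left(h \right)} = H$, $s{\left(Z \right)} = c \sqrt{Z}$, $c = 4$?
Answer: $- \frac{1492}{8721} \approx -0.17108$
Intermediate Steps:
$s{\left(Z \right)} = 4 \sqrt{Z}$
$H = -70$ ($H = 35 \left(-2\right) = -70$)
$m{\left(h \right)} = -70$
$\frac{m{\left(s{\left(15 \right)} \right)} + 14990}{-39652 - 47558} = \frac{-70 + 14990}{-39652 - 47558} = \frac{14920}{-87210} = 14920 \left(- \frac{1}{87210}\right) = - \frac{1492}{8721}$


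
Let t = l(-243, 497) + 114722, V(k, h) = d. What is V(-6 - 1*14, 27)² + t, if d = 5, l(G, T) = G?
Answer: 114504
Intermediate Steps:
V(k, h) = 5
t = 114479 (t = -243 + 114722 = 114479)
V(-6 - 1*14, 27)² + t = 5² + 114479 = 25 + 114479 = 114504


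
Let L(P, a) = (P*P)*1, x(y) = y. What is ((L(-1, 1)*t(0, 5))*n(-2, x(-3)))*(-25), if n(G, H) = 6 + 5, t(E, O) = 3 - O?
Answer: 550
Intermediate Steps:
n(G, H) = 11
L(P, a) = P² (L(P, a) = P²*1 = P²)
((L(-1, 1)*t(0, 5))*n(-2, x(-3)))*(-25) = (((-1)²*(3 - 1*5))*11)*(-25) = ((1*(3 - 5))*11)*(-25) = ((1*(-2))*11)*(-25) = -2*11*(-25) = -22*(-25) = 550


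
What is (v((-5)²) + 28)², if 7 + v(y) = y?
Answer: 2116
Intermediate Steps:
v(y) = -7 + y
(v((-5)²) + 28)² = ((-7 + (-5)²) + 28)² = ((-7 + 25) + 28)² = (18 + 28)² = 46² = 2116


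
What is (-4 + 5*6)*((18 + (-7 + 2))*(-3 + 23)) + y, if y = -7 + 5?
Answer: 6758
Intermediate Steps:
y = -2
(-4 + 5*6)*((18 + (-7 + 2))*(-3 + 23)) + y = (-4 + 5*6)*((18 + (-7 + 2))*(-3 + 23)) - 2 = (-4 + 30)*((18 - 5)*20) - 2 = 26*(13*20) - 2 = 26*260 - 2 = 6760 - 2 = 6758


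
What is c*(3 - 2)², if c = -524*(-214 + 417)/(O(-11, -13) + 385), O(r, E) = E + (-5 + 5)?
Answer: -26593/93 ≈ -285.95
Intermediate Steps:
O(r, E) = E (O(r, E) = E + 0 = E)
c = -26593/93 (c = -524*(-214 + 417)/(-13 + 385) = -524/(372/203) = -524/(372*(1/203)) = -524/372/203 = -524*203/372 = -26593/93 ≈ -285.95)
c*(3 - 2)² = -26593*(3 - 2)²/93 = -26593/93*1² = -26593/93*1 = -26593/93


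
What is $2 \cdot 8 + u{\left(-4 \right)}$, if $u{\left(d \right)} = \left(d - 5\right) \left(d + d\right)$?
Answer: $88$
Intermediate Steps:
$u{\left(d \right)} = 2 d \left(-5 + d\right)$ ($u{\left(d \right)} = \left(-5 + d\right) 2 d = 2 d \left(-5 + d\right)$)
$2 \cdot 8 + u{\left(-4 \right)} = 2 \cdot 8 + 2 \left(-4\right) \left(-5 - 4\right) = 16 + 2 \left(-4\right) \left(-9\right) = 16 + 72 = 88$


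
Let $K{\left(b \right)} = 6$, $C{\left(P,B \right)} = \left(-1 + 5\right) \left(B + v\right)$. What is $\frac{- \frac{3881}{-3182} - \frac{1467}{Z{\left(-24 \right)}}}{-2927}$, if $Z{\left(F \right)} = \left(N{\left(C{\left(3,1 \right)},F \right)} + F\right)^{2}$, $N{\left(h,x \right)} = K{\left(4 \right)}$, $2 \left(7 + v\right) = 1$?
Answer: $\frac{189475}{167646852} \approx 0.0011302$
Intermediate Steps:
$v = - \frac{13}{2}$ ($v = -7 + \frac{1}{2} \cdot 1 = -7 + \frac{1}{2} = - \frac{13}{2} \approx -6.5$)
$C{\left(P,B \right)} = -26 + 4 B$ ($C{\left(P,B \right)} = \left(-1 + 5\right) \left(B - \frac{13}{2}\right) = 4 \left(- \frac{13}{2} + B\right) = -26 + 4 B$)
$N{\left(h,x \right)} = 6$
$Z{\left(F \right)} = \left(6 + F\right)^{2}$
$\frac{- \frac{3881}{-3182} - \frac{1467}{Z{\left(-24 \right)}}}{-2927} = \frac{- \frac{3881}{-3182} - \frac{1467}{\left(6 - 24\right)^{2}}}{-2927} = \left(\left(-3881\right) \left(- \frac{1}{3182}\right) - \frac{1467}{\left(-18\right)^{2}}\right) \left(- \frac{1}{2927}\right) = \left(\frac{3881}{3182} - \frac{1467}{324}\right) \left(- \frac{1}{2927}\right) = \left(\frac{3881}{3182} - \frac{163}{36}\right) \left(- \frac{1}{2927}\right) = \left(- \frac{189475}{57276}\right) \left(- \frac{1}{2927}\right) = \frac{189475}{167646852}$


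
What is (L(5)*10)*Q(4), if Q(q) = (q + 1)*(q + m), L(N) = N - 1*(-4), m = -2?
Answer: 900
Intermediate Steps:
L(N) = 4 + N (L(N) = N + 4 = 4 + N)
Q(q) = (1 + q)*(-2 + q) (Q(q) = (q + 1)*(q - 2) = (1 + q)*(-2 + q))
(L(5)*10)*Q(4) = ((4 + 5)*10)*(-2 + 4² - 1*4) = (9*10)*(-2 + 16 - 4) = 90*10 = 900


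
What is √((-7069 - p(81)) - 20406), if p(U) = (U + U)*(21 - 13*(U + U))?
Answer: √310295 ≈ 557.04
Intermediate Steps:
p(U) = 2*U*(21 - 26*U) (p(U) = (2*U)*(21 - 26*U) = 2*U*(21 - 26*U))
√((-7069 - p(81)) - 20406) = √((-7069 - 2*81*(21 - 26*81)) - 20406) = √((-7069 - 2*81*(21 - 2106)) - 20406) = √((-7069 - 2*81*(-2085)) - 20406) = √((-7069 - 1*(-337770)) - 20406) = √((-7069 + 337770) - 20406) = √(330701 - 20406) = √310295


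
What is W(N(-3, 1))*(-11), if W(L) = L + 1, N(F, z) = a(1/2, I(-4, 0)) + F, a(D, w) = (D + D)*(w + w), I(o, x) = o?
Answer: 110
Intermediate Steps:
a(D, w) = 4*D*w (a(D, w) = (2*D)*(2*w) = 4*D*w)
N(F, z) = -8 + F (N(F, z) = 4*(-4)/2 + F = 4*(1/2)*(-4) + F = -8 + F)
W(L) = 1 + L
W(N(-3, 1))*(-11) = (1 + (-8 - 3))*(-11) = (1 - 11)*(-11) = -10*(-11) = 110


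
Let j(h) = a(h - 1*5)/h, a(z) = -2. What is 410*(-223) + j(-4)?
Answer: -182859/2 ≈ -91430.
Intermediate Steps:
j(h) = -2/h
410*(-223) + j(-4) = 410*(-223) - 2/(-4) = -91430 - 2*(-¼) = -91430 + ½ = -182859/2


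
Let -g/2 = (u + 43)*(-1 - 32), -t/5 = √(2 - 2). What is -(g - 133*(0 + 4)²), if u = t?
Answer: -710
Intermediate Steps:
t = 0 (t = -5*√(2 - 2) = -5*√0 = -5*0 = 0)
u = 0
g = 2838 (g = -2*(0 + 43)*(-1 - 32) = -86*(-33) = -2*(-1419) = 2838)
-(g - 133*(0 + 4)²) = -(2838 - 133*(0 + 4)²) = -(2838 - 133*4²) = -(2838 - 133*16) = -(2838 - 2128) = -1*710 = -710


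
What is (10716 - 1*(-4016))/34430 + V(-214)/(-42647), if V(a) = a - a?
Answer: 7366/17215 ≈ 0.42788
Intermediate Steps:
V(a) = 0
(10716 - 1*(-4016))/34430 + V(-214)/(-42647) = (10716 - 1*(-4016))/34430 + 0/(-42647) = (10716 + 4016)*(1/34430) + 0*(-1/42647) = 14732*(1/34430) + 0 = 7366/17215 + 0 = 7366/17215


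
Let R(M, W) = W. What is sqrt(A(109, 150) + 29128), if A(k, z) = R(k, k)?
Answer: 13*sqrt(173) ≈ 170.99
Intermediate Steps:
A(k, z) = k
sqrt(A(109, 150) + 29128) = sqrt(109 + 29128) = sqrt(29237) = 13*sqrt(173)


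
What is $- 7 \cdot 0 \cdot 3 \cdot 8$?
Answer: $0$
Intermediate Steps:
$- 7 \cdot 0 \cdot 3 \cdot 8 = \left(-7\right) 0 \cdot 8 = 0 \cdot 8 = 0$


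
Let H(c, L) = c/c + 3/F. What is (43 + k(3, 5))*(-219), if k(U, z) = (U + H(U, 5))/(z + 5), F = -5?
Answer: -474573/50 ≈ -9491.5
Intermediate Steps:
H(c, L) = ⅖ (H(c, L) = c/c + 3/(-5) = 1 + 3*(-⅕) = 1 - ⅗ = ⅖)
k(U, z) = (⅖ + U)/(5 + z) (k(U, z) = (U + ⅖)/(z + 5) = (⅖ + U)/(5 + z))
(43 + k(3, 5))*(-219) = (43 + (⅖ + 3)/(5 + 5))*(-219) = (43 + (17/5)/10)*(-219) = (43 + (⅒)*(17/5))*(-219) = (43 + 17/50)*(-219) = (2167/50)*(-219) = -474573/50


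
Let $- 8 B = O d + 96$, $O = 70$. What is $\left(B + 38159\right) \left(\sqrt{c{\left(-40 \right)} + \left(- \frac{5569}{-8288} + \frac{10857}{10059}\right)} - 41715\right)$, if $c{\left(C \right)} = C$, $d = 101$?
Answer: $- \frac{6217745895}{4} + \frac{447159 i \sqrt{4186249127914}}{3969952} \approx -1.5544 \cdot 10^{9} + 2.3046 \cdot 10^{5} i$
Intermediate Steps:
$B = - \frac{3583}{4}$ ($B = - \frac{70 \cdot 101 + 96}{8} = - \frac{7070 + 96}{8} = \left(- \frac{1}{8}\right) 7166 = - \frac{3583}{4} \approx -895.75$)
$\left(B + 38159\right) \left(\sqrt{c{\left(-40 \right)} + \left(- \frac{5569}{-8288} + \frac{10857}{10059}\right)} - 41715\right) = \left(- \frac{3583}{4} + 38159\right) \left(\sqrt{-40 + \left(- \frac{5569}{-8288} + \frac{10857}{10059}\right)} - 41715\right) = \frac{149053 \left(\sqrt{-40 + \left(\left(-5569\right) \left(- \frac{1}{8288}\right) + 10857 \cdot \frac{1}{10059}\right)} - 41715\right)}{4} = \frac{149053 \left(\sqrt{-40 + \left(\frac{5569}{8288} + \frac{517}{479}\right)} - 41715\right)}{4} = \frac{149053 \left(\sqrt{-40 + \frac{6952447}{3969952}} - 41715\right)}{4} = \frac{149053 \left(\sqrt{- \frac{151845633}{3969952}} - 41715\right)}{4} = \frac{149053 \left(\frac{3 i \sqrt{4186249127914}}{992488} - 41715\right)}{4} = \frac{149053 \left(-41715 + \frac{3 i \sqrt{4186249127914}}{992488}\right)}{4} = - \frac{6217745895}{4} + \frac{447159 i \sqrt{4186249127914}}{3969952}$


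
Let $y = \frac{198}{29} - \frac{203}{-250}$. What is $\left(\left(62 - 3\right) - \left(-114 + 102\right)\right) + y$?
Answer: $\frac{570137}{7250} \approx 78.64$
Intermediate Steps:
$y = \frac{55387}{7250}$ ($y = 198 \cdot \frac{1}{29} - - \frac{203}{250} = \frac{198}{29} + \frac{203}{250} = \frac{55387}{7250} \approx 7.6396$)
$\left(\left(62 - 3\right) - \left(-114 + 102\right)\right) + y = \left(\left(62 - 3\right) - \left(-114 + 102\right)\right) + \frac{55387}{7250} = \left(\left(62 - 3\right) - -12\right) + \frac{55387}{7250} = \left(59 + 12\right) + \frac{55387}{7250} = 71 + \frac{55387}{7250} = \frac{570137}{7250}$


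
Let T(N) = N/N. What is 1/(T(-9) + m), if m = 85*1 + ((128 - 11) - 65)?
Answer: 1/138 ≈ 0.0072464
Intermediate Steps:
T(N) = 1
m = 137 (m = 85 + (117 - 65) = 85 + 52 = 137)
1/(T(-9) + m) = 1/(1 + 137) = 1/138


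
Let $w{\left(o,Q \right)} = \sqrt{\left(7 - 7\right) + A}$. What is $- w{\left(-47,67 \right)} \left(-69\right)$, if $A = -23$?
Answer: $69 i \sqrt{23} \approx 330.91 i$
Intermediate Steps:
$w{\left(o,Q \right)} = i \sqrt{23}$ ($w{\left(o,Q \right)} = \sqrt{\left(7 - 7\right) - 23} = \sqrt{0 - 23} = \sqrt{-23} = i \sqrt{23}$)
$- w{\left(-47,67 \right)} \left(-69\right) = - i \sqrt{23} \left(-69\right) = - \left(-69\right) i \sqrt{23} = 69 i \sqrt{23}$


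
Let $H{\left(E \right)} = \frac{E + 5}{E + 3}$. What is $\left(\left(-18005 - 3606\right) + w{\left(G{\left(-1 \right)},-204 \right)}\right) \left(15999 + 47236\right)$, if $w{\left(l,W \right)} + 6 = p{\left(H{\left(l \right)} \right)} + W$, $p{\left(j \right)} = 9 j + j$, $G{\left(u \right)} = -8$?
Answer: $-1379471525$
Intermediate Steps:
$H{\left(E \right)} = \frac{5 + E}{3 + E}$
$p{\left(j \right)} = 10 j$
$w{\left(l,W \right)} = -6 + W + \frac{10 \left(5 + l\right)}{3 + l}$ ($w{\left(l,W \right)} = -6 + \left(10 \frac{5 + l}{3 + l} + W\right) = -6 + \left(\frac{10 \left(5 + l\right)}{3 + l} + W\right) = -6 + \left(W + \frac{10 \left(5 + l\right)}{3 + l}\right) = -6 + W + \frac{10 \left(5 + l\right)}{3 + l}$)
$\left(\left(-18005 - 3606\right) + w{\left(G{\left(-1 \right)},-204 \right)}\right) \left(15999 + 47236\right) = \left(\left(-18005 - 3606\right) + \frac{50 + 10 \left(-8\right) + \left(-6 - 204\right) \left(3 - 8\right)}{3 - 8}\right) \left(15999 + 47236\right) = \left(-21611 + \frac{50 - 80 - -1050}{-5}\right) 63235 = \left(-21611 - \frac{50 - 80 + 1050}{5}\right) 63235 = \left(-21611 - 204\right) 63235 = \left(-21815\right) 63235 = -1379471525$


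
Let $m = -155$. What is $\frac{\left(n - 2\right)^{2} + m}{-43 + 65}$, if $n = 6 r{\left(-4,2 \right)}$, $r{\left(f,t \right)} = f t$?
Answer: $\frac{2345}{22} \approx 106.59$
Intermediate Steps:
$n = -48$ ($n = 6 \left(\left(-4\right) 2\right) = 6 \left(-8\right) = -48$)
$\frac{\left(n - 2\right)^{2} + m}{-43 + 65} = \frac{\left(-48 - 2\right)^{2} - 155}{-43 + 65} = \frac{\left(-48 - 2\right)^{2} - 155}{22} = \frac{\left(-50\right)^{2} - 155}{22} = \frac{2500 - 155}{22} = \frac{1}{22} \cdot 2345 = \frac{2345}{22}$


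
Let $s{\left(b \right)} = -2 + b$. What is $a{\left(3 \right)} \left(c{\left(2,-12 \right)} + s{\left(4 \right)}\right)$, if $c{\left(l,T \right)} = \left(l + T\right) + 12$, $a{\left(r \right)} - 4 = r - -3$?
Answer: $40$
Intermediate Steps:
$a{\left(r \right)} = 7 + r$ ($a{\left(r \right)} = 4 + \left(r - -3\right) = 4 + \left(r + 3\right) = 4 + \left(3 + r\right) = 7 + r$)
$c{\left(l,T \right)} = 12 + T + l$ ($c{\left(l,T \right)} = \left(T + l\right) + 12 = 12 + T + l$)
$a{\left(3 \right)} \left(c{\left(2,-12 \right)} + s{\left(4 \right)}\right) = \left(7 + 3\right) \left(\left(12 - 12 + 2\right) + \left(-2 + 4\right)\right) = 10 \left(2 + 2\right) = 10 \cdot 4 = 40$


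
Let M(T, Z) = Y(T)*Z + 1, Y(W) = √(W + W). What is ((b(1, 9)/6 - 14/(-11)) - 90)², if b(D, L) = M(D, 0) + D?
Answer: 8508889/1089 ≈ 7813.5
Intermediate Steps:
Y(W) = √2*√W (Y(W) = √(2*W) = √2*√W)
M(T, Z) = 1 + Z*√2*√T (M(T, Z) = (√2*√T)*Z + 1 = Z*√2*√T + 1 = 1 + Z*√2*√T)
b(D, L) = 1 + D (b(D, L) = (1 + 0*√2*√D) + D = (1 + 0) + D = 1 + D)
((b(1, 9)/6 - 14/(-11)) - 90)² = (((1 + 1)/6 - 14/(-11)) - 90)² = ((2*(⅙) - 14*(-1/11)) - 90)² = ((⅓ + 14/11) - 90)² = (53/33 - 90)² = (-2917/33)² = 8508889/1089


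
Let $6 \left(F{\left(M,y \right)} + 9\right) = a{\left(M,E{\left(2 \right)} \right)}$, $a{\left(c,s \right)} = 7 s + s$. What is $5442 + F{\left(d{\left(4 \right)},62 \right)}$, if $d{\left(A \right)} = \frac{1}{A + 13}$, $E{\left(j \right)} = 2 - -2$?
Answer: $\frac{16315}{3} \approx 5438.3$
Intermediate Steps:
$E{\left(j \right)} = 4$ ($E{\left(j \right)} = 2 + 2 = 4$)
$a{\left(c,s \right)} = 8 s$
$d{\left(A \right)} = \frac{1}{13 + A}$
$F{\left(M,y \right)} = - \frac{11}{3}$ ($F{\left(M,y \right)} = -9 + \frac{8 \cdot 4}{6} = -9 + \frac{1}{6} \cdot 32 = -9 + \frac{16}{3} = - \frac{11}{3}$)
$5442 + F{\left(d{\left(4 \right)},62 \right)} = 5442 - \frac{11}{3} = \frac{16315}{3}$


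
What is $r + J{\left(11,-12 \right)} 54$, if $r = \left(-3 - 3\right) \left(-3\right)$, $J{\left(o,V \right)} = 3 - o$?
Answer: $-414$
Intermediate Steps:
$r = 18$ ($r = \left(-6\right) \left(-3\right) = 18$)
$r + J{\left(11,-12 \right)} 54 = 18 + \left(3 - 11\right) 54 = 18 - 432 = -414$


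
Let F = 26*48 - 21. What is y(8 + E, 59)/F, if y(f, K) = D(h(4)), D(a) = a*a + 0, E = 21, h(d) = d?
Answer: 16/1227 ≈ 0.013040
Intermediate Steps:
F = 1227 (F = 1248 - 21 = 1227)
D(a) = a**2 (D(a) = a**2 + 0 = a**2)
y(f, K) = 16 (y(f, K) = 4**2 = 16)
y(8 + E, 59)/F = 16/1227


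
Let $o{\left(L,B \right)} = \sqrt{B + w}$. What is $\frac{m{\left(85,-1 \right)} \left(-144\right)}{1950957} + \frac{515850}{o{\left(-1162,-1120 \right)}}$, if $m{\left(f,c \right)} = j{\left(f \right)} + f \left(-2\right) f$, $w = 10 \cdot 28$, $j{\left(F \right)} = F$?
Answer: $\frac{229840}{216773} - \frac{17195 i \sqrt{210}}{14} \approx 1.0603 - 17799.0 i$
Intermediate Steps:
$w = 280$
$m{\left(f,c \right)} = f - 2 f^{2}$ ($m{\left(f,c \right)} = f + f \left(-2\right) f = f + - 2 f f = f - 2 f^{2}$)
$o{\left(L,B \right)} = \sqrt{280 + B}$ ($o{\left(L,B \right)} = \sqrt{B + 280} = \sqrt{280 + B}$)
$\frac{m{\left(85,-1 \right)} \left(-144\right)}{1950957} + \frac{515850}{o{\left(-1162,-1120 \right)}} = \frac{85 \left(1 - 170\right) \left(-144\right)}{1950957} + \frac{515850}{\sqrt{280 - 1120}} = 85 \left(1 - 170\right) \left(-144\right) \frac{1}{1950957} + \frac{515850}{\sqrt{-840}} = 85 \left(-169\right) \left(-144\right) \frac{1}{1950957} + \frac{515850}{2 i \sqrt{210}} = \left(-14365\right) \left(-144\right) \frac{1}{1950957} + 515850 \left(- \frac{i \sqrt{210}}{420}\right) = 2068560 \cdot \frac{1}{1950957} - \frac{17195 i \sqrt{210}}{14} = \frac{229840}{216773} - \frac{17195 i \sqrt{210}}{14}$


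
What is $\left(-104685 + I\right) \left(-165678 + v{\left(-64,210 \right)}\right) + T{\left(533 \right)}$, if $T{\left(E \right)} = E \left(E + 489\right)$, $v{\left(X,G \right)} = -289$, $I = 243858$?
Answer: $-23097580565$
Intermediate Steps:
$T{\left(E \right)} = E \left(489 + E\right)$
$\left(-104685 + I\right) \left(-165678 + v{\left(-64,210 \right)}\right) + T{\left(533 \right)} = \left(-104685 + 243858\right) \left(-165678 - 289\right) + 533 \left(489 + 533\right) = 139173 \left(-165967\right) + 533 \cdot 1022 = -23098125291 + 544726 = -23097580565$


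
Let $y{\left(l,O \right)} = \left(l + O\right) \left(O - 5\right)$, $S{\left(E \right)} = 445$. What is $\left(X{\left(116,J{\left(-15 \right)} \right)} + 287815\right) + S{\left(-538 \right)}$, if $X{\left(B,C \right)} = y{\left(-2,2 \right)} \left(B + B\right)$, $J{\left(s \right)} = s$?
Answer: $288260$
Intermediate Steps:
$y{\left(l,O \right)} = \left(-5 + O\right) \left(O + l\right)$ ($y{\left(l,O \right)} = \left(O + l\right) \left(-5 + O\right) = \left(-5 + O\right) \left(O + l\right)$)
$X{\left(B,C \right)} = 0$ ($X{\left(B,C \right)} = \left(2^{2} - 10 - -10 + 2 \left(-2\right)\right) \left(B + B\right) = \left(4 - 10 + 10 - 4\right) 2 B = 0 \cdot 2 B = 0$)
$\left(X{\left(116,J{\left(-15 \right)} \right)} + 287815\right) + S{\left(-538 \right)} = \left(0 + 287815\right) + 445 = 287815 + 445 = 288260$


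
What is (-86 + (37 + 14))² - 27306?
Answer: -26081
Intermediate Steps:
(-86 + (37 + 14))² - 27306 = (-86 + 51)² - 27306 = (-35)² - 27306 = 1225 - 27306 = -26081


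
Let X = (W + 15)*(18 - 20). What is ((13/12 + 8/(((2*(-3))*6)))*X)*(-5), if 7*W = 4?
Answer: 16895/126 ≈ 134.09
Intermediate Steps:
W = 4/7 (W = (⅐)*4 = 4/7 ≈ 0.57143)
X = -218/7 (X = (4/7 + 15)*(18 - 20) = (109/7)*(-2) = -218/7 ≈ -31.143)
((13/12 + 8/(((2*(-3))*6)))*X)*(-5) = ((13/12 + 8/(((2*(-3))*6)))*(-218/7))*(-5) = ((13*(1/12) + 8/((-6*6)))*(-218/7))*(-5) = ((13/12 + 8/(-36))*(-218/7))*(-5) = ((13/12 + 8*(-1/36))*(-218/7))*(-5) = ((13/12 - 2/9)*(-218/7))*(-5) = ((31/36)*(-218/7))*(-5) = -3379/126*(-5) = 16895/126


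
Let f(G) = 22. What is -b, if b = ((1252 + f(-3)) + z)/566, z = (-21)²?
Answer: -1715/566 ≈ -3.0300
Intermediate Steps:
z = 441
b = 1715/566 (b = ((1252 + 22) + 441)/566 = (1274 + 441)*(1/566) = 1715*(1/566) = 1715/566 ≈ 3.0300)
-b = -1*1715/566 = -1715/566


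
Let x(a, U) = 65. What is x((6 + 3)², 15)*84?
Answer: 5460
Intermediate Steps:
x((6 + 3)², 15)*84 = 65*84 = 5460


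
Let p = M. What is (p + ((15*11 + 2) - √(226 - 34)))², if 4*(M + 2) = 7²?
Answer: 505753/16 - 2836*√3 ≈ 26697.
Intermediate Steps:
M = 41/4 (M = -2 + (¼)*7² = -2 + (¼)*49 = -2 + 49/4 = 41/4 ≈ 10.250)
p = 41/4 ≈ 10.250
(p + ((15*11 + 2) - √(226 - 34)))² = (41/4 + ((15*11 + 2) - √(226 - 34)))² = (41/4 + ((165 + 2) - √192))² = (41/4 + (167 - 8*√3))² = (709/4 - 8*√3)²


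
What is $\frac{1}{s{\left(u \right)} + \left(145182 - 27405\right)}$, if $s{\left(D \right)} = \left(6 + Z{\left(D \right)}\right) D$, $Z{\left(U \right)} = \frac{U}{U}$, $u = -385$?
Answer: $\frac{1}{115082} \approx 8.6895 \cdot 10^{-6}$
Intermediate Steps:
$Z{\left(U \right)} = 1$
$s{\left(D \right)} = 7 D$ ($s{\left(D \right)} = \left(6 + 1\right) D = 7 D$)
$\frac{1}{s{\left(u \right)} + \left(145182 - 27405\right)} = \frac{1}{7 \left(-385\right) + \left(145182 - 27405\right)} = \frac{1}{-2695 + 117777} = \frac{1}{115082}$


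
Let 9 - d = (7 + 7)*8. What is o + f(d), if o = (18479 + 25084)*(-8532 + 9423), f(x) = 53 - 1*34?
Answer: 38814652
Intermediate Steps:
d = -103 (d = 9 - (7 + 7)*8 = 9 - 14*8 = 9 - 1*112 = 9 - 112 = -103)
f(x) = 19 (f(x) = 53 - 34 = 19)
o = 38814633 (o = 43563*891 = 38814633)
o + f(d) = 38814633 + 19 = 38814652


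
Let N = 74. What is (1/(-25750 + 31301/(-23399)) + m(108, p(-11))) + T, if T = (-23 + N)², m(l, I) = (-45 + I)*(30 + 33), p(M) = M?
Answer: -558569019176/602555551 ≈ -927.00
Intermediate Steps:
m(l, I) = -2835 + 63*I (m(l, I) = (-45 + I)*63 = -2835 + 63*I)
T = 2601 (T = (-23 + 74)² = 51² = 2601)
(1/(-25750 + 31301/(-23399)) + m(108, p(-11))) + T = (1/(-25750 + 31301/(-23399)) + (-2835 + 63*(-11))) + 2601 = (1/(-25750 + 31301*(-1/23399)) + (-2835 - 693)) + 2601 = (1/(-25750 - 31301/23399) - 3528) + 2601 = (1/(-602555551/23399) - 3528) + 2601 = (-23399/602555551 - 3528) + 2601 = -2125816007327/602555551 + 2601 = -558569019176/602555551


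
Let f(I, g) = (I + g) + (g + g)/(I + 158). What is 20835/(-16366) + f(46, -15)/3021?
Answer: -530719564/420254331 ≈ -1.2629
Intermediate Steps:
f(I, g) = I + g + 2*g/(158 + I) (f(I, g) = (I + g) + (2*g)/(158 + I) = (I + g) + 2*g/(158 + I) = I + g + 2*g/(158 + I))
20835/(-16366) + f(46, -15)/3021 = 20835/(-16366) + ((46² + 158*46 + 160*(-15) + 46*(-15))/(158 + 46))/3021 = 20835*(-1/16366) + ((2116 + 7268 - 2400 - 690)/204)*(1/3021) = -20835/16366 + ((1/204)*6294)*(1/3021) = -20835/16366 + (1049/34)*(1/3021) = -20835/16366 + 1049/102714 = -530719564/420254331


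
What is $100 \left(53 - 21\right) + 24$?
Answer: $3224$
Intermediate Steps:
$100 \left(53 - 21\right) + 24 = 100 \cdot 32 + 24 = 3200 + 24 = 3224$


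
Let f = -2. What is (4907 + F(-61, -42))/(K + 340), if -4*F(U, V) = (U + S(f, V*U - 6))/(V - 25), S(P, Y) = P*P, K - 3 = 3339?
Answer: 1315019/986776 ≈ 1.3326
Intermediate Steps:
K = 3342 (K = 3 + 3339 = 3342)
S(P, Y) = P²
F(U, V) = -(4 + U)/(4*(-25 + V)) (F(U, V) = -(U + (-2)²)/(4*(V - 25)) = -(U + 4)/(4*(-25 + V)) = -(4 + U)/(4*(-25 + V)))
(4907 + F(-61, -42))/(K + 340) = (4907 + (-4 - 1*(-61))/(4*(-25 - 42)))/(3342 + 340) = (4907 + (¼)*(-4 + 61)/(-67))/3682 = (4907 + (¼)*(-1/67)*57)*(1/3682) = (4907 - 57/268)*(1/3682) = (1315019/268)*(1/3682) = 1315019/986776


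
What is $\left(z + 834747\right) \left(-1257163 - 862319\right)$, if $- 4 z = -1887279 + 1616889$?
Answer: $-1912502925549$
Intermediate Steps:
$z = \frac{135195}{2}$ ($z = - \frac{-1887279 + 1616889}{4} = \left(- \frac{1}{4}\right) \left(-270390\right) = \frac{135195}{2} \approx 67598.0$)
$\left(z + 834747\right) \left(-1257163 - 862319\right) = \left(\frac{135195}{2} + 834747\right) \left(-1257163 - 862319\right) = \frac{1804689}{2} \left(-2119482\right) = -1912502925549$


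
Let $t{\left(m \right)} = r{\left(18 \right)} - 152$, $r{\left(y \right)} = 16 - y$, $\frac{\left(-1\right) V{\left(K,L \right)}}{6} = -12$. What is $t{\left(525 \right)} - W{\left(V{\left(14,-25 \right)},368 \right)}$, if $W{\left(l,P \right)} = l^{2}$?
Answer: $-5338$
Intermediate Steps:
$V{\left(K,L \right)} = 72$ ($V{\left(K,L \right)} = \left(-6\right) \left(-12\right) = 72$)
$t{\left(m \right)} = -154$ ($t{\left(m \right)} = \left(16 - 18\right) - 152 = -2 - 152 = -154$)
$t{\left(525 \right)} - W{\left(V{\left(14,-25 \right)},368 \right)} = -154 - 72^{2} = -154 - 5184 = -5338$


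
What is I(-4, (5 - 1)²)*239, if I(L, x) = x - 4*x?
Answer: -11472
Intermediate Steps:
I(L, x) = -3*x
I(-4, (5 - 1)²)*239 = -3*(5 - 1)²*239 = -3*4²*239 = -3*16*239 = -48*239 = -11472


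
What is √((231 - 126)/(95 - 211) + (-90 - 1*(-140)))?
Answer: √165155/58 ≈ 7.0068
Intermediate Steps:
√((231 - 126)/(95 - 211) + (-90 - 1*(-140))) = √(105/(-116) + (-90 + 140)) = √(105*(-1/116) + 50) = √(-105/116 + 50) = √(5695/116) = √165155/58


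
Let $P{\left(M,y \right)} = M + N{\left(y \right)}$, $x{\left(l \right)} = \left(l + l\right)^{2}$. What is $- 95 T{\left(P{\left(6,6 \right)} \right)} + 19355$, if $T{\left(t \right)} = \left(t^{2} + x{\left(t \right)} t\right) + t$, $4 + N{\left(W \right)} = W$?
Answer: $-182045$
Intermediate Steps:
$N{\left(W \right)} = -4 + W$
$x{\left(l \right)} = 4 l^{2}$ ($x{\left(l \right)} = \left(2 l\right)^{2} = 4 l^{2}$)
$P{\left(M,y \right)} = -4 + M + y$ ($P{\left(M,y \right)} = M + \left(-4 + y\right) = -4 + M + y$)
$T{\left(t \right)} = t + t^{2} + 4 t^{3}$ ($T{\left(t \right)} = \left(t^{2} + 4 t^{2} t\right) + t = \left(t^{2} + 4 t^{3}\right) + t = t + t^{2} + 4 t^{3}$)
$- 95 T{\left(P{\left(6,6 \right)} \right)} + 19355 = - 95 \left(-4 + 6 + 6\right) \left(1 + \left(-4 + 6 + 6\right) + 4 \left(-4 + 6 + 6\right)^{2}\right) + 19355 = - 95 \cdot 8 \left(1 + 8 + 4 \cdot 8^{2}\right) + 19355 = - 95 \cdot 8 \left(1 + 8 + 4 \cdot 64\right) + 19355 = - 95 \cdot 8 \left(1 + 8 + 256\right) + 19355 = - 95 \cdot 8 \cdot 265 + 19355 = \left(-95\right) 2120 + 19355 = -201400 + 19355 = -182045$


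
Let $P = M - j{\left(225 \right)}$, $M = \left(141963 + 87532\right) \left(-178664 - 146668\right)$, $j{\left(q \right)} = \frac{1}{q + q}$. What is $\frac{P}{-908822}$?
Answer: $\frac{33597930303001}{408969900} \approx 82153.0$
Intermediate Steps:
$j{\left(q \right)} = \frac{1}{2 q}$
$M = -74662067340$ ($M = 229495 \left(-325332\right) = -74662067340$)
$P = - \frac{33597930303001}{450}$ ($P = -74662067340 - \frac{1}{2 \cdot 225} = -74662067340 - \frac{1}{2} \cdot \frac{1}{225} = -74662067340 - \frac{1}{450} = - \frac{33597930303001}{450} \approx -7.4662 \cdot 10^{10}$)
$\frac{P}{-908822} = - \frac{33597930303001}{450 \left(-908822\right)} = \left(- \frac{33597930303001}{450}\right) \left(- \frac{1}{908822}\right) = \frac{33597930303001}{408969900}$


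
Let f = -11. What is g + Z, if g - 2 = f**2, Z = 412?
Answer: 535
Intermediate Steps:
g = 123 (g = 2 + (-11)**2 = 2 + 121 = 123)
g + Z = 123 + 412 = 535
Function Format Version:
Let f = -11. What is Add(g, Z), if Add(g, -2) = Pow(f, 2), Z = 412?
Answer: 535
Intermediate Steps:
g = 123 (g = Add(2, Pow(-11, 2)) = Add(2, 121) = 123)
Add(g, Z) = Add(123, 412) = 535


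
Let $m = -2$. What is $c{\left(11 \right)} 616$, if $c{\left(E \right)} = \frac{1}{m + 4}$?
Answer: $308$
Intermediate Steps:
$c{\left(E \right)} = \frac{1}{2}$ ($c{\left(E \right)} = \frac{1}{-2 + 4} = \frac{1}{2}$)
$c{\left(11 \right)} 616 = \frac{1}{2} \cdot 616 = 308$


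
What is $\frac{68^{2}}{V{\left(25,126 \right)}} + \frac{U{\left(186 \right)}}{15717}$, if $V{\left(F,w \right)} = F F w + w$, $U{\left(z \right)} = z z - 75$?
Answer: $\frac{232962817}{103307841} \approx 2.255$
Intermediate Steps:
$U{\left(z \right)} = -75 + z^{2}$ ($U{\left(z \right)} = z^{2} - 75 = -75 + z^{2}$)
$V{\left(F,w \right)} = w + w F^{2}$ ($V{\left(F,w \right)} = F^{2} w + w = w F^{2} + w = w + w F^{2}$)
$\frac{68^{2}}{V{\left(25,126 \right)}} + \frac{U{\left(186 \right)}}{15717} = \frac{68^{2}}{126 \left(1 + 25^{2}\right)} + \frac{-75 + 186^{2}}{15717} = \frac{4624}{126 \left(1 + 625\right)} + \left(-75 + 34596\right) \frac{1}{15717} = \frac{4624}{126 \cdot 626} + 34521 \cdot \frac{1}{15717} = \frac{4624}{78876} + \frac{11507}{5239} = 4624 \cdot \frac{1}{78876} + \frac{11507}{5239} = \frac{1156}{19719} + \frac{11507}{5239} = \frac{232962817}{103307841}$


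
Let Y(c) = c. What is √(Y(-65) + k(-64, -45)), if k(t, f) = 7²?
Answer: 4*I ≈ 4.0*I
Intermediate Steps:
k(t, f) = 49
√(Y(-65) + k(-64, -45)) = √(-65 + 49) = √(-16) = 4*I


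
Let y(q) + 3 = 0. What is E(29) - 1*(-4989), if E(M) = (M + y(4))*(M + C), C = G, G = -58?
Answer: 4235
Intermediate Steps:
C = -58
y(q) = -3 (y(q) = -3 + 0 = -3)
E(M) = (-58 + M)*(-3 + M) (E(M) = (M - 3)*(M - 58) = (-3 + M)*(-58 + M) = (-58 + M)*(-3 + M))
E(29) - 1*(-4989) = (174 + 29² - 61*29) - 1*(-4989) = (174 + 841 - 1769) + 4989 = -754 + 4989 = 4235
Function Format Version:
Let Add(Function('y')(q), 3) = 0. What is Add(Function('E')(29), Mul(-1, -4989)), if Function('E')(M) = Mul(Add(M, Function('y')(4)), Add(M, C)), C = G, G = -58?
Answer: 4235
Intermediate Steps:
C = -58
Function('y')(q) = -3 (Function('y')(q) = Add(-3, 0) = -3)
Function('E')(M) = Mul(Add(-58, M), Add(-3, M)) (Function('E')(M) = Mul(Add(M, -3), Add(M, -58)) = Mul(Add(-3, M), Add(-58, M)) = Mul(Add(-58, M), Add(-3, M)))
Add(Function('E')(29), Mul(-1, -4989)) = Add(Add(174, Pow(29, 2), Mul(-61, 29)), Mul(-1, -4989)) = Add(Add(174, 841, -1769), 4989) = Add(-754, 4989) = 4235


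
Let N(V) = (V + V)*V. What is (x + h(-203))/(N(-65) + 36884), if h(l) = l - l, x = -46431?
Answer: -46431/45334 ≈ -1.0242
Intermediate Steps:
N(V) = 2*V**2 (N(V) = (2*V)*V = 2*V**2)
h(l) = 0
(x + h(-203))/(N(-65) + 36884) = (-46431 + 0)/(2*(-65)**2 + 36884) = -46431/(2*4225 + 36884) = -46431/(8450 + 36884) = -46431/45334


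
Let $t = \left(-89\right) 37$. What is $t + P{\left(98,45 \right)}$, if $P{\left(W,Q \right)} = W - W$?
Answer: $-3293$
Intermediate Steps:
$P{\left(W,Q \right)} = 0$
$t = -3293$
$t + P{\left(98,45 \right)} = -3293 + 0 = -3293$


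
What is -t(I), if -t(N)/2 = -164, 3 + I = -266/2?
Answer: -328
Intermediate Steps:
I = -136 (I = -3 - 266/2 = -3 - 266*½ = -3 - 133 = -136)
t(N) = 328 (t(N) = -2*(-164) = 328)
-t(I) = -1*328 = -328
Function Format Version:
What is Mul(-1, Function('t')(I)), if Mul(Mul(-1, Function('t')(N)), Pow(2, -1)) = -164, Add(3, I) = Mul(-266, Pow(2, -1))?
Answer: -328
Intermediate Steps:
I = -136 (I = Add(-3, Mul(-266, Pow(2, -1))) = Add(-3, Mul(-266, Rational(1, 2))) = Add(-3, -133) = -136)
Function('t')(N) = 328 (Function('t')(N) = Mul(-2, -164) = 328)
Mul(-1, Function('t')(I)) = Mul(-1, 328) = -328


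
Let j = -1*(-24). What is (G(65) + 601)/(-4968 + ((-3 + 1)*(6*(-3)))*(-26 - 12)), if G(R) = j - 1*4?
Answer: -69/704 ≈ -0.098011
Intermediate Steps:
j = 24
G(R) = 20 (G(R) = 24 - 1*4 = 24 - 4 = 20)
(G(65) + 601)/(-4968 + ((-3 + 1)*(6*(-3)))*(-26 - 12)) = (20 + 601)/(-4968 + ((-3 + 1)*(6*(-3)))*(-26 - 12)) = 621/(-4968 - 2*(-18)*(-38)) = 621/(-4968 + 36*(-38)) = 621/(-4968 - 1368) = 621/(-6336) = 621*(-1/6336) = -69/704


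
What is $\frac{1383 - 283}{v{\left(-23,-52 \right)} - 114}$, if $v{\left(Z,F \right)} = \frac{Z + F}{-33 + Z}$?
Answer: $- \frac{61600}{6309} \approx -9.7638$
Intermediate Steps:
$v{\left(Z,F \right)} = \frac{F + Z}{-33 + Z}$
$\frac{1383 - 283}{v{\left(-23,-52 \right)} - 114} = \frac{1383 - 283}{\frac{-52 - 23}{-33 - 23} - 114} = \frac{1100}{\frac{1}{-56} \left(-75\right) - 114} = \frac{1100}{\left(- \frac{1}{56}\right) \left(-75\right) - 114} = \frac{1100}{\frac{75}{56} - 114} = \frac{1100}{- \frac{6309}{56}} = 1100 \left(- \frac{56}{6309}\right) = - \frac{61600}{6309}$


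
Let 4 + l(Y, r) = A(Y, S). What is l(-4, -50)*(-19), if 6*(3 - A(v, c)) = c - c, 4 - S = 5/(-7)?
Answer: 19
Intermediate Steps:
S = 33/7 (S = 4 - 5/(-7) = 4 - 5*(-1)/7 = 4 - 1*(-5/7) = 4 + 5/7 = 33/7 ≈ 4.7143)
A(v, c) = 3 (A(v, c) = 3 - (c - c)/6 = 3 - ⅙*0 = 3 + 0 = 3)
l(Y, r) = -1 (l(Y, r) = -4 + 3 = -1)
l(-4, -50)*(-19) = -1*(-19) = 19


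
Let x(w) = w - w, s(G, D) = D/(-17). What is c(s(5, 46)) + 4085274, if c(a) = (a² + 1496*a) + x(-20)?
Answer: 1179476430/289 ≈ 4.0812e+6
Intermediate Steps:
s(G, D) = -D/17 (s(G, D) = D*(-1/17) = -D/17)
x(w) = 0
c(a) = a² + 1496*a (c(a) = (a² + 1496*a) + 0 = a² + 1496*a)
c(s(5, 46)) + 4085274 = (-1/17*46)*(1496 - 1/17*46) + 4085274 = -46*(1496 - 46/17)/17 + 4085274 = -46/17*25386/17 + 4085274 = -1167756/289 + 4085274 = 1179476430/289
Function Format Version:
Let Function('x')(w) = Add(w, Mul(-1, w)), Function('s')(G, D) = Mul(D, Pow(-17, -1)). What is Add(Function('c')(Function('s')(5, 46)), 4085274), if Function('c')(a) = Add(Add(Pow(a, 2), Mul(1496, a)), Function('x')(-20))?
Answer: Rational(1179476430, 289) ≈ 4.0812e+6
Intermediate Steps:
Function('s')(G, D) = Mul(Rational(-1, 17), D) (Function('s')(G, D) = Mul(D, Rational(-1, 17)) = Mul(Rational(-1, 17), D))
Function('x')(w) = 0
Function('c')(a) = Add(Pow(a, 2), Mul(1496, a)) (Function('c')(a) = Add(Add(Pow(a, 2), Mul(1496, a)), 0) = Add(Pow(a, 2), Mul(1496, a)))
Add(Function('c')(Function('s')(5, 46)), 4085274) = Add(Mul(Mul(Rational(-1, 17), 46), Add(1496, Mul(Rational(-1, 17), 46))), 4085274) = Add(Mul(Rational(-46, 17), Add(1496, Rational(-46, 17))), 4085274) = Add(Mul(Rational(-46, 17), Rational(25386, 17)), 4085274) = Add(Rational(-1167756, 289), 4085274) = Rational(1179476430, 289)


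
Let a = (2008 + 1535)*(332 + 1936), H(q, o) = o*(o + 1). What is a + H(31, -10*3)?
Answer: 8036394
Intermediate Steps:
H(q, o) = o*(1 + o)
a = 8035524 (a = 3543*2268 = 8035524)
a + H(31, -10*3) = 8035524 + (-10*3)*(1 - 10*3) = 8035524 - 30*(1 - 30) = 8035524 - 30*(-29) = 8035524 + 870 = 8036394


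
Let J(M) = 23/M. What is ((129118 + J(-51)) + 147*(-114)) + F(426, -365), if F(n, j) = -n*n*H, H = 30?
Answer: -271927943/51 ≈ -5.3319e+6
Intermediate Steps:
F(n, j) = -30*n² (F(n, j) = -n*n*30 = -n²*30 = -30*n²)
((129118 + J(-51)) + 147*(-114)) + F(426, -365) = ((129118 + 23/(-51)) + 147*(-114)) - 30*426² = ((129118 + 23*(-1/51)) - 16758) - 30*181476 = ((129118 - 23/51) - 16758) - 5444280 = (6584995/51 - 16758) - 5444280 = 5730337/51 - 5444280 = -271927943/51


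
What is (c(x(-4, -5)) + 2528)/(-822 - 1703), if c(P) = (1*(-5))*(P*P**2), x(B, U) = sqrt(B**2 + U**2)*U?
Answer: -2528/2525 - 1025*sqrt(41)/101 ≈ -65.983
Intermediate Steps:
x(B, U) = U*sqrt(B**2 + U**2)
c(P) = -5*P**3
(c(x(-4, -5)) + 2528)/(-822 - 1703) = (-5*(-125*((-4)**2 + (-5)**2)**(3/2)) + 2528)/(-822 - 1703) = (-5*(-125*(16 + 25)**(3/2)) + 2528)/(-2525) = (-5*(-5125*sqrt(41)) + 2528)*(-1/2525) = (-(-25625)*sqrt(41) + 2528)*(-1/2525) = (25625*sqrt(41) + 2528)*(-1/2525) = (2528 + 25625*sqrt(41))*(-1/2525) = -2528/2525 - 1025*sqrt(41)/101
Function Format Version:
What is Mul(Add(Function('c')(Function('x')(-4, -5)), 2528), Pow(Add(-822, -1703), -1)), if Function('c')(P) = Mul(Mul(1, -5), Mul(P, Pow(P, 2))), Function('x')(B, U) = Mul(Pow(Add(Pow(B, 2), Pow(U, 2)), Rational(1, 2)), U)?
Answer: Add(Rational(-2528, 2525), Mul(Rational(-1025, 101), Pow(41, Rational(1, 2)))) ≈ -65.983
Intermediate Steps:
Function('x')(B, U) = Mul(U, Pow(Add(Pow(B, 2), Pow(U, 2)), Rational(1, 2)))
Function('c')(P) = Mul(-5, Pow(P, 3))
Mul(Add(Function('c')(Function('x')(-4, -5)), 2528), Pow(Add(-822, -1703), -1)) = Mul(Add(Mul(-5, Pow(Mul(-5, Pow(Add(Pow(-4, 2), Pow(-5, 2)), Rational(1, 2))), 3)), 2528), Pow(Add(-822, -1703), -1)) = Mul(Add(Mul(-5, Pow(Mul(-5, Pow(Add(16, 25), Rational(1, 2))), 3)), 2528), Pow(-2525, -1)) = Mul(Add(Mul(-5, Pow(Mul(-5, Pow(41, Rational(1, 2))), 3)), 2528), Rational(-1, 2525)) = Mul(Add(Mul(-5, Mul(-5125, Pow(41, Rational(1, 2)))), 2528), Rational(-1, 2525)) = Mul(Add(Mul(25625, Pow(41, Rational(1, 2))), 2528), Rational(-1, 2525)) = Mul(Add(2528, Mul(25625, Pow(41, Rational(1, 2)))), Rational(-1, 2525)) = Add(Rational(-2528, 2525), Mul(Rational(-1025, 101), Pow(41, Rational(1, 2))))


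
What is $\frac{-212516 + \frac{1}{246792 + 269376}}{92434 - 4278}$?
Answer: $- \frac{109693958687}{45503306208} \approx -2.4107$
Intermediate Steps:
$\frac{-212516 + \frac{1}{246792 + 269376}}{92434 - 4278} = \frac{-212516 + \frac{1}{516168}}{92434 - 4278} = \frac{-212516 + \frac{1}{516168}}{88156} = \left(- \frac{109693958687}{516168}\right) \frac{1}{88156} = - \frac{109693958687}{45503306208}$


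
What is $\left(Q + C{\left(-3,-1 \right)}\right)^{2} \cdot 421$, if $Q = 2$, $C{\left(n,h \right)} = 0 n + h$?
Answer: $421$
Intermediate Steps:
$C{\left(n,h \right)} = h$ ($C{\left(n,h \right)} = 0 + h = h$)
$\left(Q + C{\left(-3,-1 \right)}\right)^{2} \cdot 421 = \left(2 - 1\right)^{2} \cdot 421 = 1^{2} \cdot 421 = 1 \cdot 421 = 421$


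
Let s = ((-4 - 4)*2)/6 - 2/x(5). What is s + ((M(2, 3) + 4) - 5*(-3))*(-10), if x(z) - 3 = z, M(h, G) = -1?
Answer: -2195/12 ≈ -182.92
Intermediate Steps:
x(z) = 3 + z
s = -35/12 (s = ((-4 - 4)*2)/6 - 2/(3 + 5) = -8*2*(⅙) - 2/8 = -16*⅙ - 2*⅛ = -8/3 - ¼ = -35/12 ≈ -2.9167)
s + ((M(2, 3) + 4) - 5*(-3))*(-10) = -35/12 + ((-1 + 4) - 5*(-3))*(-10) = -35/12 + (3 + 15)*(-10) = -35/12 + 18*(-10) = -35/12 - 180 = -2195/12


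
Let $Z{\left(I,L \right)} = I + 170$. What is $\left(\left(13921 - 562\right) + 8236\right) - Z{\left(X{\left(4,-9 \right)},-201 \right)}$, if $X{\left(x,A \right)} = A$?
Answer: $21434$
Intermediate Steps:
$Z{\left(I,L \right)} = 170 + I$
$\left(\left(13921 - 562\right) + 8236\right) - Z{\left(X{\left(4,-9 \right)},-201 \right)} = \left(\left(13921 - 562\right) + 8236\right) - \left(170 - 9\right) = \left(13359 + 8236\right) - 161 = 21595 - 161 = 21434$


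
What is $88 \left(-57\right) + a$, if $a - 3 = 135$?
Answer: $-4878$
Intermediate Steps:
$a = 138$ ($a = 3 + 135 = 138$)
$88 \left(-57\right) + a = 88 \left(-57\right) + 138 = -5016 + 138 = -4878$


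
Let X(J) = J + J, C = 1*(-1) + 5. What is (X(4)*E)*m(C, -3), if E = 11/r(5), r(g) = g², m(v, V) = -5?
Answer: -88/5 ≈ -17.600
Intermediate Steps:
C = 4 (C = -1 + 5 = 4)
X(J) = 2*J
E = 11/25 (E = 11/(5²) = 11/25 ≈ 0.44000)
(X(4)*E)*m(C, -3) = ((2*4)*(11/25))*(-5) = (8*(11/25))*(-5) = (88/25)*(-5) = -88/5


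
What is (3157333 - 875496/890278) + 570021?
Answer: 1659190194458/445139 ≈ 3.7274e+6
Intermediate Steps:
(3157333 - 875496/890278) + 570021 = (3157333 - 875496*1/890278) + 570021 = (3157333 - 437748/445139) + 570021 = 1405451616539/445139 + 570021 = 1659190194458/445139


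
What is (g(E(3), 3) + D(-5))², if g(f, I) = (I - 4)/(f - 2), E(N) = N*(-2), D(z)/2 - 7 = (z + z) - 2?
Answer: 6241/64 ≈ 97.516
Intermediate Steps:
D(z) = 10 + 4*z (D(z) = 14 + 2*((z + z) - 2) = 14 + 2*(2*z - 2) = 14 + 2*(-2 + 2*z) = 14 + (-4 + 4*z) = 10 + 4*z)
E(N) = -2*N
g(f, I) = (-4 + I)/(-2 + f)
(g(E(3), 3) + D(-5))² = ((-4 + 3)/(-2 - 2*3) + (10 + 4*(-5)))² = (-1/(-2 - 6) + (10 - 20))² = (-1/(-8) - 10)² = (-⅛*(-1) - 10)² = (⅛ - 10)² = (-79/8)² = 6241/64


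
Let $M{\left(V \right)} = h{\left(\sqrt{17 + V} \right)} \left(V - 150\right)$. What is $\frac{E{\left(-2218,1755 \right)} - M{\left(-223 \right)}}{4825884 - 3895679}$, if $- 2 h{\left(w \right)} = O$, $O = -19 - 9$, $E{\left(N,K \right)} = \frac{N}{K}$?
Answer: $\frac{9162392}{1632509775} \approx 0.0056125$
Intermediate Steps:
$O = -28$ ($O = -19 - 9 = -28$)
$h{\left(w \right)} = 14$ ($h{\left(w \right)} = \left(- \frac{1}{2}\right) \left(-28\right) = 14$)
$M{\left(V \right)} = -2100 + 14 V$ ($M{\left(V \right)} = 14 \left(V - 150\right) = 14 \left(-150 + V\right) = -2100 + 14 V$)
$\frac{E{\left(-2218,1755 \right)} - M{\left(-223 \right)}}{4825884 - 3895679} = \frac{- \frac{2218}{1755} - \left(-2100 + 14 \left(-223\right)\right)}{4825884 - 3895679} = \frac{\left(-2218\right) \frac{1}{1755} - \left(-2100 - 3122\right)}{930205} = \left(- \frac{2218}{1755} - -5222\right) \frac{1}{930205} = \left(- \frac{2218}{1755} + 5222\right) \frac{1}{930205} = \frac{9162392}{1755} \cdot \frac{1}{930205} = \frac{9162392}{1632509775}$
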